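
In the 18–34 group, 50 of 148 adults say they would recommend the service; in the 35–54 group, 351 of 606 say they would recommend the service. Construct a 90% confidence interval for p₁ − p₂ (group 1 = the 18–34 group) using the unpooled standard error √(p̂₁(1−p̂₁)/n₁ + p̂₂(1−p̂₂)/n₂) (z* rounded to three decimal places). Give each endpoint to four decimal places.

(-0.3133, -0.1694)

p̂₁ = 0.33784, p̂₂ = 0.57921, so the observed difference is -0.24137.
SE = √(0.001511510 + 0.000402188) = √0.001913698 = 0.043746.
z* = 1.645 at the 90% level. Margin of error = 0.07196.
CI: -0.24137 ± 0.07196 = (-0.3133, -0.1694).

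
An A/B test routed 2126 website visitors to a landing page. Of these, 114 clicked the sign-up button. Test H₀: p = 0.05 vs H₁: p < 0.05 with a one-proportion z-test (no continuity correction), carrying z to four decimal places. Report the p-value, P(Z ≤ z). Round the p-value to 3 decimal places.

Sample proportion p̂ = 114/2126 = 0.05362.
SE₀ = √(0.05·0.95/2126) = 0.004727.
z = (p̂ − p₀)/SE = (114/2126 − 0.05)/0.004727 ≈ 0.7662.
From the standard normal, P(Z ≤ z) = 0.778.

p-value = 0.778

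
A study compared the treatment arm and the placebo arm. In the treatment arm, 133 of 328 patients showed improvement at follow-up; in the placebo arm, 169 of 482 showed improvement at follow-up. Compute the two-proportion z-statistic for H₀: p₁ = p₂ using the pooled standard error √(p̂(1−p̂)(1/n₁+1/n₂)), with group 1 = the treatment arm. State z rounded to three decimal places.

p̂₁ = 133/328 = 0.40549, p̂₂ = 169/482 = 0.35062.
Pooled p̂ = (133+169)/(328+482) = 302/810 = 0.37284.
SE = √[p̂(1−p̂)(1/n₁+1/n₂)] = √[0.37284·0.62716·(1/328+1/482)] ≈ 0.034612.
z = 0.05487/0.034612 = 1.585.

z = 1.585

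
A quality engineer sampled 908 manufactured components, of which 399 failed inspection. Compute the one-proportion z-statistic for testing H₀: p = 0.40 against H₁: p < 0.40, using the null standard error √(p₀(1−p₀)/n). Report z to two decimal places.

z = 2.43

With x = 399 successes in n = 908, p̂ = 0.43943.
Null standard error: √(0.40·0.60/908) = √0.000264317 = 0.016258.
z = (0.43943 − 0.40)/0.016258 = 0.03943/0.016258 = 2.43.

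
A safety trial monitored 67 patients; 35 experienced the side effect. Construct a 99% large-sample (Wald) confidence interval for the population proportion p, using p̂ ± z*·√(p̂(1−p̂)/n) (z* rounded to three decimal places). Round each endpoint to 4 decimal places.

(0.3652, 0.6796)

Sample proportion p̂ = 35/67 = 0.52239.
SE = √(p̂(1−p̂)/n) = √(0.249499/67) = 0.061023.
For 99% confidence, z* = 2.576.
Margin = 2.576·0.061023 = 0.15720.
CI: 0.52239 ± 0.15720 = (0.3652, 0.6796).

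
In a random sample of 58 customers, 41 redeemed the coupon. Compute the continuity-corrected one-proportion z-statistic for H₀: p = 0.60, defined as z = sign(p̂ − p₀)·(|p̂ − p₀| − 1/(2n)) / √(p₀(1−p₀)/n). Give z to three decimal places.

z = 1.528

p̂ = 41/58 = 0.70690. p̂ − p₀ = 0.106897.
Continuity correction 1/(2n) = 1/116 = 0.008621.
Corrected numerator: |0.106897| − 0.008621 = 0.098276.
SE₀ = √(0.60·0.40/58) = 0.064327.
z = +0.098276/0.064327 = 1.528.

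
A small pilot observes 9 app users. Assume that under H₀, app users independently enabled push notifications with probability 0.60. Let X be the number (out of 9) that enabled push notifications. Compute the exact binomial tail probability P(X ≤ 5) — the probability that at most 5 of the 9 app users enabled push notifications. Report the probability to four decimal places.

P = 0.5174

X is binomial with n = 9 and p = 0.60.
P(X ≤ 5) = Σ_{j=0}^{5} C(9,j)·0.60^j·0.40^{9−j}.
= 0.000262 + 0.003539 + 0.021234 + 0.074318 + 0.167215 + 0.250823 = 0.5174.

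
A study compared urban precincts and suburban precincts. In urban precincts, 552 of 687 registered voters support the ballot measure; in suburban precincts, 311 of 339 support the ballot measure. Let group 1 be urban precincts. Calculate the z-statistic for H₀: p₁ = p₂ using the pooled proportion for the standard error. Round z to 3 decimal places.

z = -4.695

p̂₁ = 552/687 = 0.80349, p̂₂ = 311/339 = 0.91740.
Pooled p̂ = (552+311)/(687+339) = 863/1026 = 0.84113.
Pooled SE = √[0.1336299·0.00440546] ≈ 0.024263.
z = -0.11391/0.024263 = -4.695.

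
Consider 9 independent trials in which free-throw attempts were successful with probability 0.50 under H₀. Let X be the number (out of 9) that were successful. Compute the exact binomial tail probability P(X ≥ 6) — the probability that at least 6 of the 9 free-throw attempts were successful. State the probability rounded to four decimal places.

X ~ Binomial(n=9, p=0.50).
P(X ≥ 6) = C(9,6)·0.50^6·0.50^3 + C(9,7)·0.50^7·0.50^2 + C(9,8)·0.50^8·0.50^1 + C(9,9)·0.50^9·0.50^0.
= 0.164062 + 0.070312 + 0.017578 + 0.001953 = 0.2539.

P = 0.2539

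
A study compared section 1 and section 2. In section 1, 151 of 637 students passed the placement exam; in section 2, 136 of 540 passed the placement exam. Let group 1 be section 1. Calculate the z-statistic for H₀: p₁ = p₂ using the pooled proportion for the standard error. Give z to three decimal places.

Sample proportions: p̂₁ = 151/637 = 0.23705 and p̂₂ = 136/540 = 0.25185.
Pooling: p̂ = 287/1177 = 0.24384.
SE = √[p̂(1−p̂)(1/n₁+1/n₂)] = √[0.24384·0.75616·(1/637+1/540)] ≈ 0.025118.
z = -0.01480/0.025118 = -0.589.

z = -0.589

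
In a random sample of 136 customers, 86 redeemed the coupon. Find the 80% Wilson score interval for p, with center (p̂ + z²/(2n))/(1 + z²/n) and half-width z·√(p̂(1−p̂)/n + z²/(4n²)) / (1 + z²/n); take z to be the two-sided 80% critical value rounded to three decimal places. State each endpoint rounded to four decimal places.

(0.5781, 0.6835)

p̂ = 86/136 = 0.63235; z = 1.282, so z² = 1.643524.
Denominator 1 + z²/n = 1 + 1.643524/136 = 1.012085.
Center = (0.63235 + 0.006042)/1.012085 = 0.63077.
Radicand: p̂(1−p̂)/n + z²/(4n²) = 0.001709432 + 0.000022215 = 0.001731647.
Half-width = z·√(radicand)/denom = 1.282·0.041613/1.012085 = 0.05271.
So the interval runs from 0.5781 to 0.6835.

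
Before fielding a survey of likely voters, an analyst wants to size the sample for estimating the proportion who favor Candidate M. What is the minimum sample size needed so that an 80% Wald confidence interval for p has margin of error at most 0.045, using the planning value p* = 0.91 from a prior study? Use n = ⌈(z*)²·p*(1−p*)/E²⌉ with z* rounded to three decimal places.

n = 67

The 80% critical value is z* = 1.282.
p*(1−p*) = 0.91·0.09 = 0.0819.
Required n before rounding: 1.643524 × 0.0819 / 0.045² = 66.471.
Rounding up, n = 67.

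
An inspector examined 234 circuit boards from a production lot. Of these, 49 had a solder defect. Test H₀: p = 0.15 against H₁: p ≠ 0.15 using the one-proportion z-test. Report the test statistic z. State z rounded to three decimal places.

z = 2.545

Sample proportion p̂ = 49/234 = 0.20940.
SE₀ = √(0.15·0.85/234) = 0.023342.
z = (0.20940 − 0.15)/0.023342 = 0.05940/0.023342 = 2.545.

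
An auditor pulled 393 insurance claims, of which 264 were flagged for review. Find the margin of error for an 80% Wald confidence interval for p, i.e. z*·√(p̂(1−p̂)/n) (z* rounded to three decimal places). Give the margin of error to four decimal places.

ME = 0.0304

p̂ = 264/393 = 0.67176.
SE(p̂) = √(0.67176·0.32824/393) = 0.023687.
The 80% critical value is z* = 1.282.
So ME = 0.0304.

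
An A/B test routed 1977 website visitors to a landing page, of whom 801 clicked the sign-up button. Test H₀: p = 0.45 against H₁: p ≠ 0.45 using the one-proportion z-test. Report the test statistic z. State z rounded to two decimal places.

With x = 801 successes in n = 1977, p̂ = 0.40516.
SE₀ = √(0.45·0.55/1977) = 0.011189.
Test statistic: z = -0.04484/0.011189 = -4.01.

z = -4.01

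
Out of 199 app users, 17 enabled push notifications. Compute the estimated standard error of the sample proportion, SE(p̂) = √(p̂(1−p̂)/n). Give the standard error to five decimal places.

SE = 0.01981

With x = 17 successes in n = 199, p̂ = 0.08543.
p̂(1−p̂) = 0.078132.
SE = √(0.078132/199) = √0.000392623 = 0.01981.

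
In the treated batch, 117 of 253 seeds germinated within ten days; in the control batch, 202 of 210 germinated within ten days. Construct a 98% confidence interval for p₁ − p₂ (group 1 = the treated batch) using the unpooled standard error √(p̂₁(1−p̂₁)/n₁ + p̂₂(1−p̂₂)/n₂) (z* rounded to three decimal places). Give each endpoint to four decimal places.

(-0.5786, -0.4203)

p̂₁ = 0.46245, p̂₂ = 0.96190, so the observed difference is -0.49945.
Unpooled SE = √(p̂₁(1−p̂₁)/n₁ + p̂₂(1−p̂₂)/n₂) = √(0.000982569 + 0.000174495) = 0.034016.
For 98% confidence, z* = 2.326. Margin = 2.326·0.034016 = 0.07912.
Interval: -0.49945 ± 0.07912 → (-0.5786, -0.4203).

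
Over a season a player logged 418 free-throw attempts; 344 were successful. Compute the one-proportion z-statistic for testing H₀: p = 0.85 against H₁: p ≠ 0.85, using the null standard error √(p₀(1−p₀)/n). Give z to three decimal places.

p̂ = 344/418 = 0.82297.
SE₀ = √(0.85·0.15/418) = 0.017465.
z = (0.82297 − 0.85)/0.017465 = -0.02703/0.017465 = -1.548.

z = -1.548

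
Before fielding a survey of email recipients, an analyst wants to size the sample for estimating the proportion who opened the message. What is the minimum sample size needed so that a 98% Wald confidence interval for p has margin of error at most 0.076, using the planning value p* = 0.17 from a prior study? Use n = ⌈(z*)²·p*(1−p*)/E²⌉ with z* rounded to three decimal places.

n = 133

The 98% critical value is z* = 2.326.
p*(1−p*) = 0.17·0.83 = 0.1411.
Required n before rounding: 5.410276 × 0.1411 / 0.076² = 132.166.
⌈132.166⌉ = 133.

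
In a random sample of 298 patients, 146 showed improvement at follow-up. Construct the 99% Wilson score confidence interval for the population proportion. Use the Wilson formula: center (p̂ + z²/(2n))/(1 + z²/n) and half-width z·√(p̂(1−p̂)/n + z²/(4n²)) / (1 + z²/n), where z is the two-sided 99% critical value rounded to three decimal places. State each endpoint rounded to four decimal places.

p̂ = 146/298 = 0.48993; z = 2.576, so z² = 6.635776.
Denominator 1 + z²/n = 1 + 6.635776/298 = 1.022268.
Center = (0.48993 + 0.011134)/1.022268 = 0.49015.
Radicand: p̂(1−p̂)/n + z²/(4n²) = 0.000838586 + 0.000018681 = 0.000857267.
Half-width = z·√(radicand)/denom = 2.576·0.029279/1.022268 = 0.07378.
So the interval runs from 0.4164 to 0.5639.

(0.4164, 0.5639)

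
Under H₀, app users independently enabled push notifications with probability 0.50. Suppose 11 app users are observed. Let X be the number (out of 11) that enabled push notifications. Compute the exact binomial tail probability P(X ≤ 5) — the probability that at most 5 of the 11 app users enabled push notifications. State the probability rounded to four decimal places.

P = 0.5000

X is binomial with n = 11 and p = 0.50.
P(X ≤ 5) = Σ_{j=0}^{5} C(11,j)·0.50^j·0.50^{11−j}.
= 0.000488 + 0.005371 + 0.026855 + 0.080566 + 0.161133 + 0.225586 = 0.5000.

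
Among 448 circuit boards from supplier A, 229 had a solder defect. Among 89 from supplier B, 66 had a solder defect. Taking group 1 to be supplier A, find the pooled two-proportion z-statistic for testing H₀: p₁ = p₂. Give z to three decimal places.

Sample proportions: p̂₁ = 229/448 = 0.51116 and p̂₂ = 66/89 = 0.74157.
Pooled p̂ = (229+66)/(448+89) = 295/537 = 0.54935.
Pooled SE = √[0.2475648·0.01346810] ≈ 0.057743.
z = -0.23041/0.057743 = -3.990.

z = -3.990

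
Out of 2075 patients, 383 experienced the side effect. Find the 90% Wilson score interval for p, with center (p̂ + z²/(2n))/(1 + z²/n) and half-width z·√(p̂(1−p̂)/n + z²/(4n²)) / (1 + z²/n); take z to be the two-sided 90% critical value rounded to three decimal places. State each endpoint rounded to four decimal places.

(0.1710, 0.1990)

Here p̂ = 383/2075 = 0.18458 and z = 1.645 (z² = 2.706025).
Denominator 1 + z²/n = 1 + 2.706025/2075 = 1.001304.
Adjusted center: (0.18458 + z²/(2n))/1.001304 = 0.18499.
Radicand: p̂(1−p̂)/n + z²/(4n²) = 0.000072535 + 0.000000157 = 0.000072692.
Half-width = 1.645·√0.000072692/1.001304 = 0.01401.
CI: 0.18499 ± 0.01401 = (0.1710, 0.1990).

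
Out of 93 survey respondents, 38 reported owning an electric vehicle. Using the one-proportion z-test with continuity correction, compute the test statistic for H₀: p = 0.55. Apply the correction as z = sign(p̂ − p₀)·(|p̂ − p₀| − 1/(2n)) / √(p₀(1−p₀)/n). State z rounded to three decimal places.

The sample proportion is 38/93 = 0.40860. p̂ − p₀ = -0.141398.
1/(2n) = 0.005376.
Corrected numerator: |-0.141398| − 0.005376 = 0.136022.
Null standard error: √(0.55·0.45/93) = √0.002661290 = 0.051588.
z = −0.136022/0.051588 = -2.637.

z = -2.637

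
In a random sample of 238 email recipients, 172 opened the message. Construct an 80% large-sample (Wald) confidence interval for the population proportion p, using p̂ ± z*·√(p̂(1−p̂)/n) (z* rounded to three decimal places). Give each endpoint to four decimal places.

(0.6855, 0.7599)

Sample proportion p̂ = 172/238 = 0.72269.
SE(p̂) = √(0.72269·0.27731/238) = 0.029018.
z* = 1.282 at the 80% level.
Margin = 1.282·0.029018 = 0.03720.
So the interval runs from 0.6855 to 0.7599.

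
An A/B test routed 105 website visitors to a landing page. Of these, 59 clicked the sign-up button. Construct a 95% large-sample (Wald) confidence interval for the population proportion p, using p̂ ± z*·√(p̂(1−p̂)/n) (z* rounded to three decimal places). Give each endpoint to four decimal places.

Sample proportion p̂ = 59/105 = 0.56190.
Standard error of p̂: √(0.246168/105) = √0.002344455 = 0.048420.
For 95% confidence, z* = 1.960.
Margin = 1.960·0.048420 = 0.09490.
Interval: 0.56190 ± 0.09490 → (0.4670, 0.6568).

(0.4670, 0.6568)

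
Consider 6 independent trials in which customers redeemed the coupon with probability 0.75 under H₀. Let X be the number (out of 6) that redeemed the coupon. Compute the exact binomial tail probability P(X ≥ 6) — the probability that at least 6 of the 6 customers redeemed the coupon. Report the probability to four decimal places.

P = 0.1780

X is binomial with n = 6 and p = 0.75.
P(X ≥ 6) = C(6,6)·0.75^6·0.25^0.
= 0.177979 = 0.1780.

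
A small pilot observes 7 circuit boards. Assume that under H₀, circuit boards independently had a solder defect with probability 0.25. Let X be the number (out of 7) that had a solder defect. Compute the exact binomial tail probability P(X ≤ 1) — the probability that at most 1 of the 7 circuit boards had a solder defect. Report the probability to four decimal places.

X is binomial with n = 7 and p = 0.25.
P(X ≤ 1) = C(7,0)·0.25^0·0.75^7 + C(7,1)·0.25^1·0.75^6.
= 0.133484 + 0.311462 = 0.4449.

P = 0.4449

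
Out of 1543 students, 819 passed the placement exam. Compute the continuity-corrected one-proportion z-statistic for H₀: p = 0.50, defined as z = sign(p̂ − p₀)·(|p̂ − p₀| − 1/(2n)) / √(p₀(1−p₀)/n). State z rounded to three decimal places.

z = 2.393

p̂ = 819/1543 = 0.53078. p̂ − p₀ = 0.030784.
1/(2n) = 0.000324.
Corrected numerator: |0.030784| − 0.000324 = 0.030460.
SE₀ = √(0.50·0.50/1543) = 0.012729.
z = (+)0.030460/0.012729 = 2.393.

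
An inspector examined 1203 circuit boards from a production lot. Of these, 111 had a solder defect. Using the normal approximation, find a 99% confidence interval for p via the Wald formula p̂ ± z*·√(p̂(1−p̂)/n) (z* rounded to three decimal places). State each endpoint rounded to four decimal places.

(0.0708, 0.1138)

Sample proportion p̂ = 111/1203 = 0.09227.
SE(p̂) = √(0.09227·0.90773/1203) = 0.008344.
The 99% critical value is z* = 2.576.
Margin = 2.576·0.008344 = 0.02149.
Interval: 0.09227 ± 0.02149 → (0.0708, 0.1138).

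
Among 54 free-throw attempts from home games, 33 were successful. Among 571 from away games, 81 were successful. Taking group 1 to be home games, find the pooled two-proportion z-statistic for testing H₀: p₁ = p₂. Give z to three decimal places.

Sample proportions: p̂₁ = 33/54 = 0.61111 and p̂₂ = 81/571 = 0.14186.
Pooling: p̂ = 114/625 = 0.18240.
Pooled SE = √[0.1491302·0.02026983] ≈ 0.054980.
z = 0.46925/0.054980 = 8.535.

z = 8.535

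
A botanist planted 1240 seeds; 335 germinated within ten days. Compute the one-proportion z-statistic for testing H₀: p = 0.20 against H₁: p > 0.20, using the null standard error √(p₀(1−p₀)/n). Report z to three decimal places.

Sample proportion p̂ = 335/1240 = 0.27016.
Under H₀, SE = √(p₀(1−p₀)/n) = √(0.20·0.80/1240) = √0.000129032 = 0.011359.
z = (p̂ − p₀)/SE = (0.27016 − 0.20)/0.011359 = 6.177.

z = 6.177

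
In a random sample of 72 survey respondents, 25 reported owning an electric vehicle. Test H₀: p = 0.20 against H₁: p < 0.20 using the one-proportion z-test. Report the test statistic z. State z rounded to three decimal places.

p̂ = 25/72 = 0.34722.
SE₀ = √(0.20·0.80/72) = 0.047140.
z = (p̂ − p₀)/SE = (0.34722 − 0.20)/0.047140 = 3.123.

z = 3.123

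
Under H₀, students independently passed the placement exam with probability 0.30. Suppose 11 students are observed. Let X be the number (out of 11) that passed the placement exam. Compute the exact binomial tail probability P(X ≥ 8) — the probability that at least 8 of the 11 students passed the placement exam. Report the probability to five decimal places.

P = 0.00429

X ~ Binomial(n=11, p=0.30).
P(X ≥ 8) = C(11,8)·0.30^8·0.70^3 + C(11,9)·0.30^9·0.70^2 + C(11,10)·0.30^10·0.70^1 + C(11,11)·0.30^11·0.70^0.
= 0.003713 + 0.000530 + 0.000045 + 0.000002 = 0.00429.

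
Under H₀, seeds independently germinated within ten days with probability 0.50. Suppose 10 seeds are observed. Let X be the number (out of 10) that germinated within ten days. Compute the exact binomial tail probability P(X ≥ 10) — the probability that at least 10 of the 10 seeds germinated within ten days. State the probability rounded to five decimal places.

P = 0.00098

X is binomial with n = 10 and p = 0.50.
P(X ≥ 10) = C(10,10)·0.50^10·0.50^0.
= 0.000977 = 0.00098.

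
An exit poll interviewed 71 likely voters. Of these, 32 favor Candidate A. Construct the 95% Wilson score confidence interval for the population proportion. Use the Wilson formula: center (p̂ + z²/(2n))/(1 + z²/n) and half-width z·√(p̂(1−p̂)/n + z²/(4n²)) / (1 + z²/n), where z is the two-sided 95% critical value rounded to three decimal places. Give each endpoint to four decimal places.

p̂ = 32/71 = 0.45070; z = 1.960, so z² = 3.841600.
Denominator 1 + z²/n = 1 + 3.841600/71 = 1.054107.
Adjusted center: (0.45070 + z²/(2n))/1.054107 = 0.45323.
Radicand: p̂(1−p̂)/n + z²/(4n²) = 0.003486900 + 0.000190518 = 0.003677418.
Half-width = 1.960·√0.003677418/1.054107 = 0.11276.
Interval: 0.45323 ± 0.11276 → (0.3405, 0.5660).

(0.3405, 0.5660)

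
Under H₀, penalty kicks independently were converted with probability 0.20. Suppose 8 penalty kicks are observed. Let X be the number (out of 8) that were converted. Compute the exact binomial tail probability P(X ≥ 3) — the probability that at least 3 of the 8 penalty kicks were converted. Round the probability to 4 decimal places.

X ~ Binomial(n=8, p=0.20).
P(X ≥ 3) = Σ_{j=3}^{8} C(8,j)·0.20^j·0.80^{8−j}.
= 0.146801 + 0.045875 + 0.009175 + 0.001147 + 0.000082 + 0.000003 = 0.2031.

P = 0.2031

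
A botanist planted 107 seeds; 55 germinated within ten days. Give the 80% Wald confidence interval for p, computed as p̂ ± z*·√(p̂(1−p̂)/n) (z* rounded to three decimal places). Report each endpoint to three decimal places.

With x = 55 successes in n = 107, p̂ = 0.51402.
Standard error of p̂: √(0.249803/107) = √0.002334612 = 0.048318.
For 80% confidence, z* = 1.282.
Margin of error: 1.282 × 0.048318 = 0.06194.
CI: 0.51402 ± 0.06194 = (0.452, 0.576).

(0.452, 0.576)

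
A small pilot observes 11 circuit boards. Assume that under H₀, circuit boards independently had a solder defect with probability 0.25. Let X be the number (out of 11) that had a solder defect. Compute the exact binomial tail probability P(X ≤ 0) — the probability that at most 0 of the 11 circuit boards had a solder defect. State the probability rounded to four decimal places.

P = 0.0422

X is binomial with n = 11 and p = 0.25.
P(X ≤ 0) = C(11,0)·0.25^0·0.75^11.
= 0.042235 = 0.0422.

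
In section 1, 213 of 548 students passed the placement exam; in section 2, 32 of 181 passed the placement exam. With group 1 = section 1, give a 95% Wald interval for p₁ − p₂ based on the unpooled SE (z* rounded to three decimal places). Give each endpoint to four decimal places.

p̂₁ = 213/548 = 0.38869, p̂₂ = 32/181 = 0.17680; p̂₁ − p̂₂ = 0.21189.
Unpooled SE = √(p̂₁(1−p̂₁)/n₁ + p̂₂(1−p̂₂)/n₂) = √(0.000433593 + 0.000804082) = 0.035181.
The 95% critical value is z* = 1.960. Margin = 1.960·0.035181 = 0.06895.
CI: 0.21189 ± 0.06895 = (0.1429, 0.2808).

(0.1429, 0.2808)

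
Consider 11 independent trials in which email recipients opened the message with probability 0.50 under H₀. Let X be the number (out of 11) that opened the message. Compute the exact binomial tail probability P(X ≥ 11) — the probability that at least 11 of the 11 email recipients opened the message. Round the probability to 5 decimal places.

P = 0.00049

X ~ Binomial(n=11, p=0.50).
P(X ≥ 11) = C(11,11)·0.50^11·0.50^0.
= 0.000488 = 0.00049.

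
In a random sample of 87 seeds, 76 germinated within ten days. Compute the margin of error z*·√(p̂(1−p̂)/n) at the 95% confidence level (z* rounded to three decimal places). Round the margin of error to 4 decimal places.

ME = 0.0698

The sample proportion is 76/87 = 0.87356.
SE = √(p̂(1−p̂)/n) = √(0.110451/87) = 0.035631.
For 95% confidence, z* = 1.960.
ME = 1.960·0.035631 = 0.0698.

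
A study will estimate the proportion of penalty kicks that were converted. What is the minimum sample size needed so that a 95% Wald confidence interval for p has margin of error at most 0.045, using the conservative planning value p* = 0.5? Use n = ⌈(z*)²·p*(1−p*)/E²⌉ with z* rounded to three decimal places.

n = 475

The 95% critical value is z* = 1.960.
p*(1−p*) = 0.50·0.50 = 0.2500.
(z*)²·p*(1−p*)/E² = 3.841600·0.2500/0.002025 = 474.272.
Rounding up, n = 475.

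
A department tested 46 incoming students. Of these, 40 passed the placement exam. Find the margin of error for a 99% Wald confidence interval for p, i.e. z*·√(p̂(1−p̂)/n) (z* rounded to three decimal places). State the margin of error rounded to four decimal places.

ME = 0.1279

p̂ = 40/46 = 0.86957.
SE(p̂) = √(0.86957·0.13043/46) = 0.049656.
z* = 2.576 at the 99% level.
Margin of error = z*·SE = 2.576 × 0.049656 = 0.1279.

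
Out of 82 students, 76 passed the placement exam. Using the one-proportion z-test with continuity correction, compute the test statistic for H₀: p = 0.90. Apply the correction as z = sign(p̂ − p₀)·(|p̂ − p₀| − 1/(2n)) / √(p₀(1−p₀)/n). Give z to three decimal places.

z = 0.626

The sample proportion is 76/82 = 0.92683. p̂ − p₀ = 0.026829.
Continuity correction 1/(2n) = 1/164 = 0.006098.
Corrected numerator: |0.026829| − 0.006098 = 0.020731.
SE₀ = √(0.90·0.10/82) = 0.033129.
z = (+)0.020731/0.033129 = 0.626.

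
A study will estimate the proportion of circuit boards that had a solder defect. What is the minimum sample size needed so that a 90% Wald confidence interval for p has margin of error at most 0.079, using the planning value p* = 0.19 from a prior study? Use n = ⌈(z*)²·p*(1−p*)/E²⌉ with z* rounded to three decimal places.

n = 67

For 90% confidence, z* = 1.645.
p*(1−p*) = 0.19·0.81 = 0.1539.
(z*)²·p*(1−p*)/E² = 2.706025·0.1539/0.006241 = 66.729.
Rounding up, n = 67.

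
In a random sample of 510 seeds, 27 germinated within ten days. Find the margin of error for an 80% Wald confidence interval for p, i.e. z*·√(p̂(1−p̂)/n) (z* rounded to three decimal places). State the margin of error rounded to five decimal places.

p̂ = 27/510 = 0.05294.
Standard error of p̂: √(0.050138/510) = √0.000098311 = 0.009915.
The 80% critical value is z* = 1.282.
Margin of error = z*·SE = 1.282 × 0.009915 = 0.01271.

ME = 0.01271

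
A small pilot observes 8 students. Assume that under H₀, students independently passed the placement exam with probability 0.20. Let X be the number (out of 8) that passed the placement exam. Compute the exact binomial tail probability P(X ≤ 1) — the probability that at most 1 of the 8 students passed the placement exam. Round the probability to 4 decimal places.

P = 0.5033

X is binomial with n = 8 and p = 0.20.
P(X ≤ 1) = C(8,0)·0.20^0·0.80^8 + C(8,1)·0.20^1·0.80^7.
= 0.167772 + 0.335544 = 0.5033.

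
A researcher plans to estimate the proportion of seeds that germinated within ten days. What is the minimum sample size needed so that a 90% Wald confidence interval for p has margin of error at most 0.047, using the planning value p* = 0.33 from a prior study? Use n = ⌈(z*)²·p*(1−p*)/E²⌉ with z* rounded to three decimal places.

n = 271

For 90% confidence, z* = 1.645.
p*(1−p*) = 0.2211.
(z*)²·p*(1−p*)/E² = 2.706025·0.2211/0.002209 = 270.848.
⌈270.848⌉ = 271.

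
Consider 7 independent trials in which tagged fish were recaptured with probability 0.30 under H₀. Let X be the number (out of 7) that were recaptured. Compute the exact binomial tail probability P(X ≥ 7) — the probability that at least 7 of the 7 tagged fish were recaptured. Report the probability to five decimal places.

P = 0.00022

X is binomial with n = 7 and p = 0.30.
P(X ≥ 7) = C(7,7)·0.30^7·0.70^0.
= 0.000219 = 0.00022.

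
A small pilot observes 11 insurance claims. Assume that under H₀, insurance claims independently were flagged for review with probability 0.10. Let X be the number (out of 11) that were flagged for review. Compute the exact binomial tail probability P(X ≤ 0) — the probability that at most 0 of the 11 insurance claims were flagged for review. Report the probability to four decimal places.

X is binomial with n = 11 and p = 0.10.
P(X ≤ 0) = C(11,0)·0.10^0·0.90^11.
= 0.313811 = 0.3138.

P = 0.3138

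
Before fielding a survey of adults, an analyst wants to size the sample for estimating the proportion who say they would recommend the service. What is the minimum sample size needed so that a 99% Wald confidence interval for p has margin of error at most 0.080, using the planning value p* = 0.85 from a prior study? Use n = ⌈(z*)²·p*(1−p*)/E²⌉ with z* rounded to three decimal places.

n = 133

For 99% confidence, z* = 2.576.
p*(1−p*) = 0.85·0.15 = 0.1275.
(z*)²·p*(1−p*)/E² = 6.635776·0.1275/0.006400 = 132.197.
⌈132.197⌉ = 133.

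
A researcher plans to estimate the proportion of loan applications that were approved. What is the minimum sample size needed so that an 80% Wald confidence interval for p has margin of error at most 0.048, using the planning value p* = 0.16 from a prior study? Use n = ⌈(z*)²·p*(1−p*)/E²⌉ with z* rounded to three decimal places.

n = 96

The 80% critical value is z* = 1.282.
p*(1−p*) = 0.16·0.84 = 0.1344.
(z*)²·p*(1−p*)/E² = 1.643524·0.1344/0.002304 = 95.872.
⌈95.872⌉ = 96.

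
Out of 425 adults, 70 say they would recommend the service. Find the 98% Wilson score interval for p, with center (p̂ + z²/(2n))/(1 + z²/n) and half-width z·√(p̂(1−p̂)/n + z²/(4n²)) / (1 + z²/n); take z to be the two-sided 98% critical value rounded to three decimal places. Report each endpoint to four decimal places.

Here p̂ = 70/425 = 0.16471 and z = 2.326 (z² = 5.410276).
1 + z²/n = 1.012730.
Adjusted center: (0.16471 + z²/(2n))/1.012730 = 0.16892.
Radicand: p̂(1−p̂)/n + z²/(4n²) = 0.000323713 + 0.000007488 = 0.000331201.
Half-width = z·√(radicand)/denom = 2.326·0.018199/1.012730 = 0.04180.
So the interval runs from 0.1271 to 0.2107.

(0.1271, 0.2107)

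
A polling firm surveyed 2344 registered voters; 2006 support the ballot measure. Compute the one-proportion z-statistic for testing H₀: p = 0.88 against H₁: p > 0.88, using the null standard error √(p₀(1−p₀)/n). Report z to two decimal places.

p̂ = 2006/2344 = 0.85580.
SE₀ = √(0.88·0.12/2344) = 0.006712.
Test statistic: z = -0.02420/0.006712 = -3.61.

z = -3.61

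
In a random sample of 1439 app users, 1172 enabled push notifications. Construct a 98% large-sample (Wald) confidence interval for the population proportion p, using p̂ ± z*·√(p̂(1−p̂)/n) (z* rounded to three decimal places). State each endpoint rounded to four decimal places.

With x = 1172 successes in n = 1439, p̂ = 0.81445.
Standard error of p̂: √(0.151118/1439) = √0.000105016 = 0.010248.
For 98% confidence, z* = 2.326.
Margin = 2.326·0.010248 = 0.02384.
Interval: 0.81445 ± 0.02384 → (0.7906, 0.8383).

(0.7906, 0.8383)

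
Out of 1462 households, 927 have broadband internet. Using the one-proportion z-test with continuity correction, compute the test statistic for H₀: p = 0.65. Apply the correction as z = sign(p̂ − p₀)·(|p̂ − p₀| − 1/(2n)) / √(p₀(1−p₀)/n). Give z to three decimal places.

z = -1.250

With x = 927 successes in n = 1462, p̂ = 0.63406. p̂ − p₀ = -0.015937.
Continuity correction 1/(2n) = 1/2924 = 0.000342.
Corrected numerator: |-0.015937| − 0.000342 = 0.015595.
SE₀ = √(0.65·0.35/1462) = 0.012474.
z = (−)0.015595/0.012474 = -1.250.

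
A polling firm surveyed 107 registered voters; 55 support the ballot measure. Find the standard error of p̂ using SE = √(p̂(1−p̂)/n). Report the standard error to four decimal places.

Sample proportion p̂ = 55/107 = 0.51402.
p̂(1−p̂) = 0.51402·0.48598 = 0.249803.
SE = √(0.249803/107) = 0.0483.

SE = 0.0483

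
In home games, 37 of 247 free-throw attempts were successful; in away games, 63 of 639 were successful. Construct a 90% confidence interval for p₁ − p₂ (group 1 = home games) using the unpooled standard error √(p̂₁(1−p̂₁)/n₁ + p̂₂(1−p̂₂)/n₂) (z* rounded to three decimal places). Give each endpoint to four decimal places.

(0.0091, 0.0933)

p̂₁ = 0.14980, p̂₂ = 0.09859, so the observed difference is 0.05121.
SE = √(0.000515620 + 0.000139079) = √0.000654699 = 0.025587.
The 90% critical value is z* = 1.645. Margin = 1.645·0.025587 = 0.04209.
Interval: 0.05121 ± 0.04209 → (0.0091, 0.0933).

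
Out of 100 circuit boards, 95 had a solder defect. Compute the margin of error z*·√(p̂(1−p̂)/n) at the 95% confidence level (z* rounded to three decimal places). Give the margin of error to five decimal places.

ME = 0.04272

p̂ = 95/100 = 0.95000.
SE = √(p̂(1−p̂)/n) = √(0.047500/100) = 0.021794.
For 95% confidence, z* = 1.960.
ME = 1.960·0.021794 = 0.04272.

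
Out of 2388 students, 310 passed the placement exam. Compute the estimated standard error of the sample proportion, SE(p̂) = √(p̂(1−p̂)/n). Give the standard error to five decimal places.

SE = 0.00688

p̂ = 310/2388 = 0.12982.
p̂(1−p̂) = 0.12982·0.87018 = 0.112967.
SE = √(0.112967/2388) = √0.000047306 = 0.00688.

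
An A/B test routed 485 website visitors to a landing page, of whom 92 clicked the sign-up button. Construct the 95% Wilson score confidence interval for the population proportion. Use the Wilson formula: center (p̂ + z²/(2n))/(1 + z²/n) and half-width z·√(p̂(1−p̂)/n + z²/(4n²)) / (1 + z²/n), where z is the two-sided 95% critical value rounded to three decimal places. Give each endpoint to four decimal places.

p̂ = 92/485 = 0.18969; z = 1.960, so z² = 3.841600.
Denominator 1 + z²/n = 1 + 3.841600/485 = 1.007921.
Center = (0.18969 + 0.003960)/1.007921 = 0.19213.
Radicand: p̂(1−p̂)/n + z²/(4n²) = 0.000316924 + 0.000004083 = 0.000321007.
Half-width = z·√(radicand)/denom = 1.960·0.017917/1.007921 = 0.03484.
CI: 0.19213 ± 0.03484 = (0.1573, 0.2270).

(0.1573, 0.2270)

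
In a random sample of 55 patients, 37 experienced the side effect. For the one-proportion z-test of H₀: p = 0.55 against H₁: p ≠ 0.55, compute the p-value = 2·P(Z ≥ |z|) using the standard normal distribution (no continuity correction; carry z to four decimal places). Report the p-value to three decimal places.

p-value = 0.067

With x = 37 successes in n = 55, p̂ = 0.67273.
Under H₀, SE = √(p₀(1−p₀)/n) = √(0.55·0.45/55) = √0.004500000 = 0.067082.
z = (p̂ − p₀)/SE = (37/55 − 0.55)/0.067082 ≈ 1.8295.
p-value = 2·P(Z ≥ |z|) with z = 1.8295 → 0.067.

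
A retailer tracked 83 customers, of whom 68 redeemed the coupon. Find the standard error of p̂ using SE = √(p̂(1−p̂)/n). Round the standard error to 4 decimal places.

Sample proportion p̂ = 68/83 = 0.81928.
p̂(1−p̂) = 0.81928·0.18072 = 0.148060.
SE = √(0.148060/83) = 0.0422.

SE = 0.0422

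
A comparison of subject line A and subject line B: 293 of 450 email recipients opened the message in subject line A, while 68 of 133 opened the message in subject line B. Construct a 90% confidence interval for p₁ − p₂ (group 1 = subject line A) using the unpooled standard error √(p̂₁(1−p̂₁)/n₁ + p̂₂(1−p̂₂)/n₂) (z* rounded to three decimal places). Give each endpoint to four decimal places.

(0.0595, 0.2201)

p̂₁ = 293/450 = 0.65111, p̂₂ = 68/133 = 0.51128; p̂₁ − p̂₂ = 0.13983.
Unpooled SE = √(p̂₁(1−p̂₁)/n₁ + p̂₂(1−p̂₂)/n₂) = √(0.000504812 + 0.001878743) = 0.048822.
z* = 1.645 at the 90% level. Margin = 1.645·0.048822 = 0.08031.
Interval: 0.13983 ± 0.08031 → (0.0595, 0.2201).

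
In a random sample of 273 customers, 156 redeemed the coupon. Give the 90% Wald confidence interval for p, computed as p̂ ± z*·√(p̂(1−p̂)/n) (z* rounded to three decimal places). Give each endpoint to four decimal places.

Sample proportion p̂ = 156/273 = 0.57143.
SE = √(p̂(1−p̂)/n) = √(0.244898/273) = 0.029951.
The 90% critical value is z* = 1.645.
Margin of error: 1.645 × 0.029951 = 0.04927.
Interval: 0.57143 ± 0.04927 → (0.5222, 0.6207).

(0.5222, 0.6207)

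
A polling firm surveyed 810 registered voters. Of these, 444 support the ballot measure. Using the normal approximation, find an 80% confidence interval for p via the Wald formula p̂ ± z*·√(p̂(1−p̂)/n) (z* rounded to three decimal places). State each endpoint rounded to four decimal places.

(0.5257, 0.5706)

The sample proportion is 444/810 = 0.54815.
Standard error of p̂: √(0.247682/810) = √0.000305780 = 0.017487.
For 80% confidence, z* = 1.282.
Margin of error: 1.282 × 0.017487 = 0.02242.
CI: 0.54815 ± 0.02242 = (0.5257, 0.5706).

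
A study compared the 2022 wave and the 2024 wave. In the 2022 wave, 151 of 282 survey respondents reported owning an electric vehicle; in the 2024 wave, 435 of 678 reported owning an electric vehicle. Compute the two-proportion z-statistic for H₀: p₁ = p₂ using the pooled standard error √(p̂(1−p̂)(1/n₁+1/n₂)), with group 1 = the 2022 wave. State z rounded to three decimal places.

p̂₁ = 151/282 = 0.53546, p̂₂ = 435/678 = 0.64159.
Pooled p̂ = (151+435)/(282+678) = 586/960 = 0.61042.
Pooled SE = √[0.2378082·0.00502103] ≈ 0.034555.
z = -0.10613/0.034555 = -3.071.

z = -3.071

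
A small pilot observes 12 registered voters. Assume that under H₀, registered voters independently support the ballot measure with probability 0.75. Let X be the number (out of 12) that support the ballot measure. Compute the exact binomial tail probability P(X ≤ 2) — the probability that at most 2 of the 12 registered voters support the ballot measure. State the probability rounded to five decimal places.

P = 0.00004

X is binomial with n = 12 and p = 0.75.
P(X ≤ 2) = C(12,0)·0.75^0·0.25^12 + C(12,1)·0.75^1·0.25^11 + C(12,2)·0.75^2·0.25^10.
= 0.000000 + 0.000002 + 0.000035 = 0.00004.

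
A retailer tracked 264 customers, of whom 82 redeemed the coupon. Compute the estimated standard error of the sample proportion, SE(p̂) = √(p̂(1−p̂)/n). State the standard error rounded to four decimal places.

With x = 82 successes in n = 264, p̂ = 0.31061.
p̂(1−p̂) = 0.31061·0.68939 = 0.214131.
Dividing by n and taking the root: √0.000811102 = 0.0285.

SE = 0.0285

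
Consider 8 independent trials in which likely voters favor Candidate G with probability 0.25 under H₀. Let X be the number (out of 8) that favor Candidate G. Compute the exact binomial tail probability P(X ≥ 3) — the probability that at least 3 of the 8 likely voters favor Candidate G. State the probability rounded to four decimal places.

X is binomial with n = 8 and p = 0.25.
P(X ≥ 3) = Σ_{j=3}^{8} C(8,j)·0.25^j·0.75^{8−j}.
= 0.207642 + 0.086517 + 0.023071 + 0.003845 + 0.000366 + 0.000015 = 0.3215.

P = 0.3215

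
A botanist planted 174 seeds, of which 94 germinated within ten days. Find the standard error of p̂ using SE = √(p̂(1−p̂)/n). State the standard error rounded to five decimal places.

With x = 94 successes in n = 174, p̂ = 0.54023.
p̂(1−p̂) = 0.248382.
SE = √(0.248382/174) = √0.001427483 = 0.03778.

SE = 0.03778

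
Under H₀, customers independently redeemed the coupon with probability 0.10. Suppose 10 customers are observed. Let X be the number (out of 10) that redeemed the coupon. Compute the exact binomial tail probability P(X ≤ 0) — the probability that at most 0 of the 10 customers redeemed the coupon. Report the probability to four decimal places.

X ~ Binomial(n=10, p=0.10).
P(X ≤ 0) = C(10,0)·0.10^0·0.90^10.
= 0.348678 = 0.3487.

P = 0.3487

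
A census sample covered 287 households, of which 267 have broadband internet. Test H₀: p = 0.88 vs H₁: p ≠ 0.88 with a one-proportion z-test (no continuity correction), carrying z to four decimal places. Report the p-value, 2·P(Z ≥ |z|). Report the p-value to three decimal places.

p-value = 0.009

Sample proportion p̂ = 267/287 = 0.93031.
Under H₀, SE = √(p₀(1−p₀)/n) = √(0.88·0.12/287) = √0.000367944 = 0.019182.
Test statistic (full precision, shown to 4 dp): z = (267/287 − 0.88)/SE₀ ≈ 2.6230.
From the standard normal, 2·P(Z ≥ |z|) = 0.009.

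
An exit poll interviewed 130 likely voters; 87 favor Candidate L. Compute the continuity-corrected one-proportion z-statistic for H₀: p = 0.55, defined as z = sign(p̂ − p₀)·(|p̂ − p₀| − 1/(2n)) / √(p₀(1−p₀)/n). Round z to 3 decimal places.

z = 2.644

With x = 87 successes in n = 130, p̂ = 0.66923. p̂ − p₀ = 0.119231.
1/(2n) = 0.003846.
Corrected numerator: |0.119231| − 0.003846 = 0.115385.
Null standard error: √(0.55·0.45/130) = √0.001903846 = 0.043633.
z = (+)0.115385/0.043633 = 2.644.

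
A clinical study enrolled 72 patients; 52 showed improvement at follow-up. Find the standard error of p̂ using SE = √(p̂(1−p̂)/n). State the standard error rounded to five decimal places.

p̂ = 52/72 = 0.72222.
p̂(1−p̂) = 0.200618.
SE = √(0.200618/72) = √0.002786361 = 0.05279.

SE = 0.05279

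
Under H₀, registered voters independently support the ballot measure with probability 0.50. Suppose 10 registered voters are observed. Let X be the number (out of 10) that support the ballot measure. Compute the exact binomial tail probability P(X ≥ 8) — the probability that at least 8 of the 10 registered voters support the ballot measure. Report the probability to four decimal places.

P = 0.0547

X is binomial with n = 10 and p = 0.50.
P(X ≥ 8) = C(10,8)·0.50^8·0.50^2 + C(10,9)·0.50^9·0.50^1 + C(10,10)·0.50^10·0.50^0.
= 0.043945 + 0.009766 + 0.000977 = 0.0547.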